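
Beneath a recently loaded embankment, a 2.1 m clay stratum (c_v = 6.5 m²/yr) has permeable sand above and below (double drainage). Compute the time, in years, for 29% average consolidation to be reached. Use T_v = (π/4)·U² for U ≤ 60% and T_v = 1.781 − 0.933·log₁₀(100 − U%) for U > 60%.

Drainage path length: H_d = H/2 = 1.05 m (double drainage).
U ≤ 60%: T_v = (π/4)·U² = (π/4)×0.29² = 0.066052.
t = T_v·H_d²/c_v = 0.066052×1.05²/6.5 = 0.0112 years.

t ≈ 0.0112 years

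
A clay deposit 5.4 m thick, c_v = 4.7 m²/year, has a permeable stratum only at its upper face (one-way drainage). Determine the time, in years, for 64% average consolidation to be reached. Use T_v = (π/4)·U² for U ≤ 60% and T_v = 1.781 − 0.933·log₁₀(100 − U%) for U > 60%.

t ≈ 2.04 years

Drainage path length: H_d = H = 5.4 m (single drainage).
U > 60%: T_v = 1.781 − 0.933·log₁₀(100 − 64) = 0.32897.
t = T_v·H_d²/c_v = 0.32897×5.4²/4.7 = 2.041 years.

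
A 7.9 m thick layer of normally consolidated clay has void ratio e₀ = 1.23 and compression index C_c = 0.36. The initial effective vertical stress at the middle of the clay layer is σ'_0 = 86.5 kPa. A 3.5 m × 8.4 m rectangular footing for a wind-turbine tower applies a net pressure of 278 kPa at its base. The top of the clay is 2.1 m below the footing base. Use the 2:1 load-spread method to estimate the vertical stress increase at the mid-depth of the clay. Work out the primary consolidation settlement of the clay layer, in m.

S_c ≈ 0.289 m

Mid-depth of clay below the footing base: z = 2.1 + 7.9/2 = 6.05 m.
Stress increase at mid-clay by the 2:1 spreading method:
Δσ = qBL/((B+z)(L+z)) = 278×3.5×8.4/((3.5+6.05)(8.4+6.05)) = 59.227 kPa
Final effective stress: σ'_f = σ'_0 + Δσ = 86.5 + 59.227 = 145.73 kPa.
Normally consolidated clay, so the full stress increment lies on the virgin compression line:
S_c = C_c·H/(1+e₀)·log₁₀(σ'_f/σ'_0) = 0.36×7.9/(1+1.23)×log₁₀(145.73/86.5)
    = 1.2753 × 0.22653 = 0.2889 m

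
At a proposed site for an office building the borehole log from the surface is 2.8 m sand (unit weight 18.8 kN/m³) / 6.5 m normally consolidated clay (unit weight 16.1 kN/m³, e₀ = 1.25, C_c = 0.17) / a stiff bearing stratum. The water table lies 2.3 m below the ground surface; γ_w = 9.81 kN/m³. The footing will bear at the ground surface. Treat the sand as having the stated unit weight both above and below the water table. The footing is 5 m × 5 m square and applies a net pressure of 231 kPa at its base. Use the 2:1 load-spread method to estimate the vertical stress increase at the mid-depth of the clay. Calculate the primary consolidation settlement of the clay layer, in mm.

Mid-depth of clay below the ground surface: z = 2.8 + 6.5/2 = 6.05 m.
Total vertical stress at mid-clay: σ_v = 18.8×2.8 + 16.1×3.25 = 104.97 kPa.
Pore pressure: u = 9.81×(6.05 − 2.3) = 36.788 kPa.
Initial effective stress: σ'_0 = σ_v − u = 104.97 − 36.788 = 68.182 kPa.
Stress increase at mid-clay by the 2:1 spreading method:
Δσ = qBL/((B+z)(L+z)) = 231×5×5/((5+6.05)(5+6.05)) = 47.296 kPa
Final effective stress: σ'_f = σ'_0 + Δσ = 68.182 + 47.296 = 115.48 kPa.
Normally consolidated clay, so the full stress increment lies on the virgin compression line:
S_c = C_c·H/(1+e₀)·log₁₀(σ'_f/σ'_0) = 0.17×6.5/(1+1.25)×log₁₀(115.48/68.182)
    = 0.49111 × 0.22884 = 0.1124 m

S_c ≈ 112 mm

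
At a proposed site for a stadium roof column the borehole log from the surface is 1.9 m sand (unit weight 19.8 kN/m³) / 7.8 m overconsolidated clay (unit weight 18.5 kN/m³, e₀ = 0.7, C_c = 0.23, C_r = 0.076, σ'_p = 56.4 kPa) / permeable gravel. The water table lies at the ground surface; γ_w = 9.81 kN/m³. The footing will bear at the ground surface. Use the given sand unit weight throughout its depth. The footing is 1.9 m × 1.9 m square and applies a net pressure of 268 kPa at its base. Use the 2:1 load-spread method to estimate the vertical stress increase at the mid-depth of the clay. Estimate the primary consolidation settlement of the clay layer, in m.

Mid-depth of clay below the ground surface: z = 1.9 + 7.8/2 = 5.8 m.
Total vertical stress at mid-clay: σ_v = 19.8×1.9 + 18.5×3.9 = 109.77 kPa.
Pore pressure: u = 9.81×(5.8 − 0) = 56.898 kPa.
Initial effective stress: σ'_0 = σ_v − u = 109.77 − 56.898 = 52.872 kPa.
Stress increase at mid-clay by the 2:1 spreading method:
Δσ = qBL/((B+z)(L+z)) = 268×1.9×1.9/((1.9+5.8)(1.9+5.8)) = 16.318 kPa
Final effective stress: σ'_f = 52.872 + 16.318 = 69.19 kPa.
σ'_f = 69.19 > σ'_p = 56.4 kPa, so the stress path crosses the preconsolidation pressure — recompression up to σ'_p, then virgin compression beyond:
S_c = H/(1+e₀)·[C_r·log₁₀(σ'_p/σ'_0) + C_c·log₁₀(σ'_f/σ'_p)]
    = 7.8/1.7 × [0.076×log₁₀(56.4/52.872) + 0.23×log₁₀(69.19/56.4)]
    = 4.5882 × [0.0021321 + 0.020416] = 0.1035 m

S_c ≈ 0.103 m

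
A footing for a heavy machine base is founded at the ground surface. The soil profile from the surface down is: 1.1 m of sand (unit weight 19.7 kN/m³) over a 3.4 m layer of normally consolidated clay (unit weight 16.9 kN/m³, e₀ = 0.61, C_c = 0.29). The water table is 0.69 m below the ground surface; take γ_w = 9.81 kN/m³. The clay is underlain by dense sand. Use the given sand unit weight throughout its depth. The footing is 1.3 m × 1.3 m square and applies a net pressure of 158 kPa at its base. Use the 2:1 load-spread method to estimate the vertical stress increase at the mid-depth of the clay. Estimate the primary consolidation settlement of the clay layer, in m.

S_c ≈ 0.114 m

Mid-depth of clay below the ground surface: z = 1.1 + 3.4/2 = 2.8 m.
Total vertical stress at mid-clay: σ_v = 19.7×1.1 + 16.9×1.7 = 50.4 kPa.
Pore pressure: u = 9.81×(2.8 − 0.69) = 20.699 kPa.
Initial effective stress: σ'_0 = σ_v − u = 50.4 − 20.699 = 29.701 kPa.
Stress increase at mid-clay by the 2:1 spreading method:
Δσ = qBL/((B+z)(L+z)) = 158×1.3×1.3/((1.3+2.8)(1.3+2.8)) = 15.885 kPa
Final effective stress: σ'_f = σ'_0 + Δσ = 29.701 + 15.885 = 45.586 kPa.
Normally consolidated clay, so the full stress increment lies on the virgin compression line:
S_c = C_c·H/(1+e₀)·log₁₀(σ'_f/σ'_0) = 0.29×3.4/(1+0.61)×log₁₀(45.586/29.701)
    = 0.61242 × 0.18606 = 0.1139 m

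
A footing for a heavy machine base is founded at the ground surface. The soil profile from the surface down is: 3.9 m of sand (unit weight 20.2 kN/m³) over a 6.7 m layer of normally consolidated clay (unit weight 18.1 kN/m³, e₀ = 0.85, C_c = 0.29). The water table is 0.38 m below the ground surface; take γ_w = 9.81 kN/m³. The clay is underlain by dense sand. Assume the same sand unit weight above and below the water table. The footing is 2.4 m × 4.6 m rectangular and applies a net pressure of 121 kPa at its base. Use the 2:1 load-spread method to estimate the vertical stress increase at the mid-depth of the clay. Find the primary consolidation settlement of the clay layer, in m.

S_c ≈ 0.0686 m

Mid-depth of clay below the ground surface: z = 3.9 + 6.7/2 = 7.25 m.
Total vertical stress at mid-clay: σ_v = 20.2×3.9 + 18.1×3.35 = 139.42 kPa.
Pore pressure: u = 9.81×(7.25 − 0.38) = 67.395 kPa.
Initial effective stress: σ'_0 = σ_v − u = 139.42 − 67.395 = 72.025 kPa.
Stress increase at mid-clay by the 2:1 spreading method:
Δσ = qBL/((B+z)(L+z)) = 121×2.4×4.6/((2.4+7.25)(4.6+7.25)) = 11.682 kPa
Final effective stress: σ'_f = σ'_0 + Δσ = 72.025 + 11.682 = 83.707 kPa.
Normally consolidated clay, so the full stress increment lies on the virgin compression line:
S_c = C_c·H/(1+e₀)·log₁₀(σ'_f/σ'_0) = 0.29×6.7/(1+0.85)×log₁₀(83.707/72.025)
    = 1.0503 × 0.065279 = 0.06856 m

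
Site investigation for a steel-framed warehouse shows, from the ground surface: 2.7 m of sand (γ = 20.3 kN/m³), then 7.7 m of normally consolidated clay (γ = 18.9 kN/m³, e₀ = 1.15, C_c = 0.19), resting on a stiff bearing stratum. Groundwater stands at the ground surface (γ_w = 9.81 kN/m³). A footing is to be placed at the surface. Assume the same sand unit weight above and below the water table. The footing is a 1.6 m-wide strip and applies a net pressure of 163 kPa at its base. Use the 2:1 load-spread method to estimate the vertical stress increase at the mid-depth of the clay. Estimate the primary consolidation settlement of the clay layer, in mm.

Mid-depth of clay below the ground surface: z = 2.7 + 7.7/2 = 6.55 m.
Total vertical stress at mid-clay: σ_v = 20.3×2.7 + 18.9×3.85 = 127.58 kPa.
Pore pressure: u = 9.81×(6.55 − 0) = 64.255 kPa.
Initial effective stress: σ'_0 = σ_v − u = 127.58 − 64.255 = 63.325 kPa.
Stress increase at mid-clay by the 2:1 spreading method:
Δσ = qB/(B+z) = 163×1.6/(1.6+6.55) = 32 kPa
Final effective stress: σ'_f = σ'_0 + Δσ = 63.325 + 32 = 95.325 kPa.
Normally consolidated clay, so the full stress increment lies on the virgin compression line:
S_c = C_c·H/(1+e₀)·log₁₀(σ'_f/σ'_0) = 0.19×7.7/(1+1.15)×log₁₀(95.325/63.325)
    = 0.68047 × 0.17763 = 0.1209 m

S_c ≈ 121 mm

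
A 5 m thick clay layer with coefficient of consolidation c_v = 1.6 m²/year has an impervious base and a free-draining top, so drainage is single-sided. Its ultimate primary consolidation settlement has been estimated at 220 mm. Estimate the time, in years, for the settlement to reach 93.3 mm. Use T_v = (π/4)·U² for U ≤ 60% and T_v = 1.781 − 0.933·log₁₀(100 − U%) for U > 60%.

Drainage path length: H_d = H = 5 m (single drainage).
U = S(t)/S_ult = 93.3/220 = 0.4241.
U ≤ 60%: T_v = (π/4)·U² = (π/4)×0.42409² = 0.14126.
t = T_v·H_d²/c_v = 0.14126×5²/1.6 = 2.207 years.

t ≈ 2.21 years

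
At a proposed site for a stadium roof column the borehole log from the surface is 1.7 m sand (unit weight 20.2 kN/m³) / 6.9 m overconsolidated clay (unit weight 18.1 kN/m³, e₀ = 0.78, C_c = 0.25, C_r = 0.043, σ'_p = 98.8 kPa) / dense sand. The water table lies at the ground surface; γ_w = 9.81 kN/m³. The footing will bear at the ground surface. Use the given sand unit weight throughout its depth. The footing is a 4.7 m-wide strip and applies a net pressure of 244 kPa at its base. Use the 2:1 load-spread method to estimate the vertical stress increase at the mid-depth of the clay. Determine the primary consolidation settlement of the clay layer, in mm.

S_c ≈ 265 mm

Mid-depth of clay below the ground surface: z = 1.7 + 6.9/2 = 5.15 m.
Total vertical stress at mid-clay: σ_v = 20.2×1.7 + 18.1×3.45 = 96.785 kPa.
Pore pressure: u = 9.81×(5.15 − 0) = 50.522 kPa.
Initial effective stress: σ'_0 = σ_v − u = 96.785 − 50.522 = 46.263 kPa.
Stress increase at mid-clay by the 2:1 spreading method:
Δσ = qB/(B+z) = 244×4.7/(4.7+5.15) = 116.43 kPa
Final effective stress: σ'_f = 46.263 + 116.43 = 162.69 kPa.
σ'_f = 162.69 > σ'_p = 98.8 kPa, so the stress path crosses the preconsolidation pressure — recompression up to σ'_p, then virgin compression beyond:
S_c = H/(1+e₀)·[C_r·log₁₀(σ'_p/σ'_0) + C_c·log₁₀(σ'_f/σ'_p)]
    = 6.9/1.78 × [0.043×log₁₀(98.8/46.263) + 0.25×log₁₀(162.69/98.8)]
    = 3.8764 × [0.014169 + 0.054151] = 0.2648 m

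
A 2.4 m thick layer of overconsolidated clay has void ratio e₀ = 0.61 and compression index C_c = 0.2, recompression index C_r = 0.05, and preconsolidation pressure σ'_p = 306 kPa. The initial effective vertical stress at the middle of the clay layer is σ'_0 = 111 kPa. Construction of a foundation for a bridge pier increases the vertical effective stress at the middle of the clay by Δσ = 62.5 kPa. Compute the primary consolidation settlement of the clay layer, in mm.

Final effective stress: σ'_f = 111 + 62.5 = 173.5 kPa.
σ'_f = 173.5 ≤ σ'_p = 306 kPa, so the clay remains overconsolidated and only the recompression index applies:
S_c = C_r·H/(1+e₀)·log₁₀(σ'_f/σ'_0) = 0.05×2.4/1.61×log₁₀(173.5/111)
    = 0.074535 × 0.19398 = 0.01446 m

S_c ≈ 14.5 mm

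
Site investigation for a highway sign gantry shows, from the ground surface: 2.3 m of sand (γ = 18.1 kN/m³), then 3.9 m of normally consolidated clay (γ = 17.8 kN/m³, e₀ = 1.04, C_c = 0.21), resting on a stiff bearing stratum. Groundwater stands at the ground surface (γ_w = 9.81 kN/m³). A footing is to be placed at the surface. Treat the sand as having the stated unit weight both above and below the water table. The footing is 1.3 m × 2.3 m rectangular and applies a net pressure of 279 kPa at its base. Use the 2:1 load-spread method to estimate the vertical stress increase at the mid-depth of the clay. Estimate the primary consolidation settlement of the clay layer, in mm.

Mid-depth of clay below the ground surface: z = 2.3 + 3.9/2 = 4.25 m.
Total vertical stress at mid-clay: σ_v = 18.1×2.3 + 17.8×1.95 = 76.34 kPa.
Pore pressure: u = 9.81×(4.25 − 0) = 41.693 kPa.
Initial effective stress: σ'_0 = σ_v − u = 76.34 − 41.693 = 34.647 kPa.
Stress increase at mid-clay by the 2:1 spreading method:
Δσ = qBL/((B+z)(L+z)) = 279×1.3×2.3/((1.3+4.25)(2.3+4.25)) = 22.948 kPa
Final effective stress: σ'_f = σ'_0 + Δσ = 34.647 + 22.948 = 57.595 kPa.
Normally consolidated clay, so the full stress increment lies on the virgin compression line:
S_c = C_c·H/(1+e₀)·log₁₀(σ'_f/σ'_0) = 0.21×3.9/(1+1.04)×log₁₀(57.595/34.647)
    = 0.40147 × 0.22072 = 0.08861 m

S_c ≈ 88.6 mm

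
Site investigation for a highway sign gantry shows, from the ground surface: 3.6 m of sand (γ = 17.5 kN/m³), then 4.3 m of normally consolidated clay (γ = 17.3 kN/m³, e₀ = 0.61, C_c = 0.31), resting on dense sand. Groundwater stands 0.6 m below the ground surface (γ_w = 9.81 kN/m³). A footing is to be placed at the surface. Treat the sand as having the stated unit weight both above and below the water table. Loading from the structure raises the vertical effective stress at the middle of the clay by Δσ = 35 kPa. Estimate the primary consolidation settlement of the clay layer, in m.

Mid-depth of clay below the ground surface: z = 3.6 + 4.3/2 = 5.75 m.
Total vertical stress at mid-clay: σ_v = 17.5×3.6 + 17.3×2.15 = 100.19 kPa.
Pore pressure: u = 9.81×(5.75 − 0.6) = 50.522 kPa.
Initial effective stress: σ'_0 = σ_v − u = 100.19 − 50.522 = 49.668 kPa.
Final effective stress: σ'_f = σ'_0 + Δσ = 49.668 + 35 = 84.668 kPa.
Normally consolidated clay, so the full stress increment lies on the virgin compression line:
S_c = C_c·H/(1+e₀)·log₁₀(σ'_f/σ'_0) = 0.31×4.3/(1+0.61)×log₁₀(84.668/49.668)
    = 0.82795 × 0.23164 = 0.1918 m

S_c ≈ 0.192 m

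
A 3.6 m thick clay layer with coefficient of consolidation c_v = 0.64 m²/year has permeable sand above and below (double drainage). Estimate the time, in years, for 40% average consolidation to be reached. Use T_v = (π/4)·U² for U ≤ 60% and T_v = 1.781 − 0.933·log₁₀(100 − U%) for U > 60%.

t ≈ 0.636 years

Drainage path length: H_d = H/2 = 1.8 m (double drainage).
U ≤ 60%: T_v = (π/4)·U² = (π/4)×0.4² = 0.12566.
t = T_v·H_d²/c_v = 0.12566×1.8²/0.64 = 0.6362 years.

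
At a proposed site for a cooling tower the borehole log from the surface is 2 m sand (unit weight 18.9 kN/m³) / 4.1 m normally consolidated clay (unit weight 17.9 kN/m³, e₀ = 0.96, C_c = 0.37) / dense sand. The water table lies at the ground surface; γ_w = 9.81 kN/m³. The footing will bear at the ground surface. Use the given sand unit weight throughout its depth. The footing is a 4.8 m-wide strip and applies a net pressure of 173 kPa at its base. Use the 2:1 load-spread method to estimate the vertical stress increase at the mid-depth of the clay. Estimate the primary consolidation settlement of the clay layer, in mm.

S_c ≈ 440 mm

Mid-depth of clay below the ground surface: z = 2 + 4.1/2 = 4.05 m.
Total vertical stress at mid-clay: σ_v = 18.9×2 + 17.9×2.05 = 74.495 kPa.
Pore pressure: u = 9.81×(4.05 − 0) = 39.73 kPa.
Initial effective stress: σ'_0 = σ_v − u = 74.495 − 39.73 = 34.765 kPa.
Stress increase at mid-clay by the 2:1 spreading method:
Δσ = qB/(B+z) = 173×4.8/(4.8+4.05) = 93.831 kPa
Final effective stress: σ'_f = σ'_0 + Δσ = 34.765 + 93.831 = 128.6 kPa.
Normally consolidated clay, so the full stress increment lies on the virgin compression line:
S_c = C_c·H/(1+e₀)·log₁₀(σ'_f/σ'_0) = 0.37×4.1/(1+0.96)×log₁₀(128.6/34.765)
    = 0.77398 × 0.5681 = 0.4397 m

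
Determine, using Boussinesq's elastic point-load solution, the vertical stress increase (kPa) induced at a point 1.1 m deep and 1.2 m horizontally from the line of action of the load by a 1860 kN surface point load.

Δσ_z ≈ 103 kPa

Boussinesq vertical stress below a point load on an elastic half-space:
Δσ_z = 3P/(2πz²) · [1 + (r/z)²]^(−5/2)
r/z = 1.2/1.1 = 1.0909; [1+(r/z)²]^(−5/2) = 0.14088.
Δσ_z = 3×1860/(2π×1.1²) × 0.14088 = 733.95 × 0.14088 = 103.4 kPa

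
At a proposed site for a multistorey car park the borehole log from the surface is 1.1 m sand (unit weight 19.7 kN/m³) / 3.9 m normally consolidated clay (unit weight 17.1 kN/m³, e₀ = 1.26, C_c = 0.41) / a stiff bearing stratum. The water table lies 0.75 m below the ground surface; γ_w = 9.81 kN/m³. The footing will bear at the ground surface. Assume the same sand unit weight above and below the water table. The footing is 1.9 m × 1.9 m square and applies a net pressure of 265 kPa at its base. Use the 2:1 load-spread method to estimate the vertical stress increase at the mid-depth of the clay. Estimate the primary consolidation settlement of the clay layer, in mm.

S_c ≈ 243 mm

Mid-depth of clay below the ground surface: z = 1.1 + 3.9/2 = 3.05 m.
Total vertical stress at mid-clay: σ_v = 19.7×1.1 + 17.1×1.95 = 55.015 kPa.
Pore pressure: u = 9.81×(3.05 − 0.75) = 22.563 kPa.
Initial effective stress: σ'_0 = σ_v − u = 55.015 − 22.563 = 32.452 kPa.
Stress increase at mid-clay by the 2:1 spreading method:
Δσ = qBL/((B+z)(L+z)) = 265×1.9×1.9/((1.9+3.05)(1.9+3.05)) = 39.043 kPa
Final effective stress: σ'_f = σ'_0 + Δσ = 32.452 + 39.043 = 71.495 kPa.
Normally consolidated clay, so the full stress increment lies on the virgin compression line:
S_c = C_c·H/(1+e₀)·log₁₀(σ'_f/σ'_0) = 0.41×3.9/(1+1.26)×log₁₀(71.495/32.452)
    = 0.70752 × 0.34303 = 0.2427 m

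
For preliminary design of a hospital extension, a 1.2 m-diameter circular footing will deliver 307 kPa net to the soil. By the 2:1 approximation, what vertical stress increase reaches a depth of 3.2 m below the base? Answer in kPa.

Δσ_z ≈ 22.8 kPa

By the 2:1 method the load spreads at 1 horizontal : 2 vertical, so at depth z the loaded area has grown by z in each plan dimension:
Δσ ≈ qD²/(D+z)² = 307×1.2²/(1.2+3.2)² = 22.835 kPa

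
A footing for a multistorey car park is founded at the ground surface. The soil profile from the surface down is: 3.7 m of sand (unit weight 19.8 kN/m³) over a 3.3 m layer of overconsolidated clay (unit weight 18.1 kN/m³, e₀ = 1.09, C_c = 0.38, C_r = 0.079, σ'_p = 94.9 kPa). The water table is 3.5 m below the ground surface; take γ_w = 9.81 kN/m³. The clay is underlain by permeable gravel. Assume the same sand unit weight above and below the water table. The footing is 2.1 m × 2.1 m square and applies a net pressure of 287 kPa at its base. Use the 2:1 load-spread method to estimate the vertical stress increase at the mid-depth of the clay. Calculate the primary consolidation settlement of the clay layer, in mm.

Mid-depth of clay below the ground surface: z = 3.7 + 3.3/2 = 5.35 m.
Total vertical stress at mid-clay: σ_v = 19.8×3.7 + 18.1×1.65 = 103.12 kPa.
Pore pressure: u = 9.81×(5.35 − 3.5) = 18.149 kPa.
Initial effective stress: σ'_0 = σ_v − u = 103.12 − 18.149 = 84.971 kPa.
Stress increase at mid-clay by the 2:1 spreading method:
Δσ = qBL/((B+z)(L+z)) = 287×2.1×2.1/((2.1+5.35)(2.1+5.35)) = 22.804 kPa
Final effective stress: σ'_f = 84.971 + 22.804 = 107.78 kPa.
σ'_f = 107.78 > σ'_p = 94.9 kPa, so the stress path crosses the preconsolidation pressure — recompression up to σ'_p, then virgin compression beyond:
S_c = H/(1+e₀)·[C_r·log₁₀(σ'_p/σ'_0) + C_c·log₁₀(σ'_f/σ'_p)]
    = 3.3/2.09 × [0.079×log₁₀(94.9/84.971) + 0.38×log₁₀(107.78/94.9)]
    = 1.5789 × [0.0037916 + 0.021003] = 0.03915 m

S_c ≈ 39.1 mm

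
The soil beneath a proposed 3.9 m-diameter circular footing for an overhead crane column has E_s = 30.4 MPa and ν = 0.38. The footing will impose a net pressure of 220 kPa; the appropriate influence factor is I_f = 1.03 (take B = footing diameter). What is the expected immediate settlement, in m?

S_e ≈ 0.0249 m

Immediate (elastic) settlement: S_e = q·B·(1−ν²)/E_s · I_f.
E_s = 30.4 MPa = 30400 kPa.
S_e = 220 × 3.9 × (1 − 0.38²) / 30400 × 1.03
    = 220 × 3.9 × 0.8556 / 30400 × 1.03
    = 0.02487 m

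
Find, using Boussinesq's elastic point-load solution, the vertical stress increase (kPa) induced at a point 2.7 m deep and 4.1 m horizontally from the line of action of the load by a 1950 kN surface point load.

Boussinesq vertical stress below a point load on an elastic half-space:
Δσ_z = 3P/(2πz²) · [1 + (r/z)²]^(−5/2)
r/z = 4.1/2.7 = 1.5185; [1+(r/z)²]^(−5/2) = 0.050324.
Δσ_z = 3×1950/(2π×2.7²) × 0.050324 = 127.72 × 0.050324 = 6.427 kPa

Δσ_z ≈ 6.43 kPa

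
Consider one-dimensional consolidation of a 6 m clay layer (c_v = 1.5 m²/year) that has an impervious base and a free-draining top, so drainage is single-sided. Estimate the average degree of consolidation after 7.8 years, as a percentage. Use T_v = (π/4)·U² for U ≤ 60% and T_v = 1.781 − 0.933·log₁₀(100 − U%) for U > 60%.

U ≈ 63.6 %

Drainage path length: H_d = H = 6 m (single drainage).
T_v = c_v·t/H_d² = 1.5×7.8/6² = 0.325.
T_v = 0.325 corresponds to the U > 60% branch:
U = 1 − 10^((1.781 − T_v)/0.933)/100 = 0.6365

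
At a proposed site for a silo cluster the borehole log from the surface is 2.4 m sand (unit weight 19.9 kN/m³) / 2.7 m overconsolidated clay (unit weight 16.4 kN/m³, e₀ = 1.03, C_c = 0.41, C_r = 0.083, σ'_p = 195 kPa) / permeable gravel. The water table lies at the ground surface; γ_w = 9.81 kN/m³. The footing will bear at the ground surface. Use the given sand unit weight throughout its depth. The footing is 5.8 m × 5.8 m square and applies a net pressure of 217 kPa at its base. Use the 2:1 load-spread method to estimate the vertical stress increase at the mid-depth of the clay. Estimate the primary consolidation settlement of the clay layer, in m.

Mid-depth of clay below the ground surface: z = 2.4 + 2.7/2 = 3.75 m.
Total vertical stress at mid-clay: σ_v = 19.9×2.4 + 16.4×1.35 = 69.9 kPa.
Pore pressure: u = 9.81×(3.75 − 0) = 36.788 kPa.
Initial effective stress: σ'_0 = σ_v − u = 69.9 − 36.788 = 33.112 kPa.
Stress increase at mid-clay by the 2:1 spreading method:
Δσ = qBL/((B+z)(L+z)) = 217×5.8×5.8/((5.8+3.75)(5.8+3.75)) = 80.04 kPa
Final effective stress: σ'_f = 33.112 + 80.04 = 113.15 kPa.
σ'_f = 113.15 ≤ σ'_p = 195 kPa, so the clay remains overconsolidated and only the recompression index applies:
S_c = C_r·H/(1+e₀)·log₁₀(σ'_f/σ'_0) = 0.083×2.7/2.03×log₁₀(113.15/33.112)
    = 0.11039 × 0.53367 = 0.05891 m

S_c ≈ 0.0589 m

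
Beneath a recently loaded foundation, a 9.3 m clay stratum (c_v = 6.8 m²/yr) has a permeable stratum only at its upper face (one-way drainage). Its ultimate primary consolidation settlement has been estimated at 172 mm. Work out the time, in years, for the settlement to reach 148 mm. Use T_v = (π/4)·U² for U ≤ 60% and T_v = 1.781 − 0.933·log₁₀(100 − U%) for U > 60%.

t ≈ 9.07 years

Drainage path length: H_d = H = 9.3 m (single drainage).
U = S(t)/S_ult = 148/172 = 0.8605.
U > 60%: T_v = 1.781 − 0.933·log₁₀(100 − 86.047) = 0.71301.
t = T_v·H_d²/c_v = 0.71301×9.3²/6.8 = 9.069 years.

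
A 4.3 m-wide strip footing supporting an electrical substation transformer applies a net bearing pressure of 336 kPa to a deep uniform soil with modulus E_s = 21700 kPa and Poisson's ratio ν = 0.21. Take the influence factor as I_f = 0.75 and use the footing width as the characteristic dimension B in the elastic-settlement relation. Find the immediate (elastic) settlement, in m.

Immediate (elastic) settlement: S_e = q·B·(1−ν²)/E_s · I_f.
S_e = 336 × 4.3 × (1 − 0.21²) / 21700 × 0.75
    = 336 × 4.3 × 0.9559 / 21700 × 0.75
    = 0.04773 m

S_e ≈ 0.0477 m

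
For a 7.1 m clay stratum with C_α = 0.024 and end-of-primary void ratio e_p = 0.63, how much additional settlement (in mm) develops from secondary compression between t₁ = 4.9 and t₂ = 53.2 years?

Secondary compression: S_s = C_α·H/(1+e_p)·log₁₀(t₂/t₁)
S_s = 0.024×7.1/(1+0.63)×log₁₀(53.2/4.9)
    = 0.1045 × 1.036 = 0.1083 m

S_s ≈ 108 mm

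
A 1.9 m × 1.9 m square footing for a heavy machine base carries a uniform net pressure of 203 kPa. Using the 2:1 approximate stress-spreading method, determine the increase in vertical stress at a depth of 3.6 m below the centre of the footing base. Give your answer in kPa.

Δσ_z ≈ 24.2 kPa

By the 2:1 method the load spreads at 1 horizontal : 2 vertical, so at depth z the loaded area has grown by z in each plan dimension:
Δσ = qBL/((B+z)(L+z)) = 203×1.9×1.9/((1.9+3.6)(1.9+3.6)) = 24.226 kPa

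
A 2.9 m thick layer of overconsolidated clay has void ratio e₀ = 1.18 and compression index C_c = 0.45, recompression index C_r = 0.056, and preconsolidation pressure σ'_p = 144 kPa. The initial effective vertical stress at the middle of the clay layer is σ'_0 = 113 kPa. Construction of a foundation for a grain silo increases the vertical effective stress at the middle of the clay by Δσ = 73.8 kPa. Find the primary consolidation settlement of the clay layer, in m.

Final effective stress: σ'_f = 113 + 73.8 = 186.8 kPa.
σ'_f = 186.8 > σ'_p = 144 kPa, so the stress path crosses the preconsolidation pressure — recompression up to σ'_p, then virgin compression beyond:
S_c = H/(1+e₀)·[C_r·log₁₀(σ'_p/σ'_0) + C_c·log₁₀(σ'_f/σ'_p)]
    = 2.9/2.18 × [0.056×log₁₀(144/113) + 0.45×log₁₀(186.8/144)]
    = 1.3303 × [0.0058959 + 0.050856] = 0.0755 m

S_c ≈ 0.0755 m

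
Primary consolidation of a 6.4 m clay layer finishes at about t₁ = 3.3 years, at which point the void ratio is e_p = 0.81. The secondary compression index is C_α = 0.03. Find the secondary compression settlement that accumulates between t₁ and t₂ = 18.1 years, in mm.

S_s ≈ 78.4 mm

Secondary compression: S_s = C_α·H/(1+e_p)·log₁₀(t₂/t₁)
S_s = 0.03×6.4/(1+0.81)×log₁₀(18.1/3.3)
    = 0.1061 × 0.7392 = 0.07841 m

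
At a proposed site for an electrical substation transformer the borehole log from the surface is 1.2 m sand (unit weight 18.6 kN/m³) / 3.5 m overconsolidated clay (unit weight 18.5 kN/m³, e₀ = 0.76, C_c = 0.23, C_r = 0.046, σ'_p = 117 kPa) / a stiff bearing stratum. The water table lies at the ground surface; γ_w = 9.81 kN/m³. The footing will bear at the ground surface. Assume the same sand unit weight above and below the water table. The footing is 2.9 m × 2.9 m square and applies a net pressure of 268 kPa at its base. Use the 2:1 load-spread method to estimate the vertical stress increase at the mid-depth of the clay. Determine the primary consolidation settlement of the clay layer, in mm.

S_c ≈ 50.4 mm

Mid-depth of clay below the ground surface: z = 1.2 + 3.5/2 = 2.95 m.
Total vertical stress at mid-clay: σ_v = 18.6×1.2 + 18.5×1.75 = 54.695 kPa.
Pore pressure: u = 9.81×(2.95 − 0) = 28.94 kPa.
Initial effective stress: σ'_0 = σ_v − u = 54.695 − 28.94 = 25.755 kPa.
Stress increase at mid-clay by the 2:1 spreading method:
Δσ = qBL/((B+z)(L+z)) = 268×2.9×2.9/((2.9+2.95)(2.9+2.95)) = 65.86 kPa
Final effective stress: σ'_f = 25.755 + 65.86 = 91.615 kPa.
σ'_f = 91.615 ≤ σ'_p = 117 kPa, so the clay remains overconsolidated and only the recompression index applies:
S_c = C_r·H/(1+e₀)·log₁₀(σ'_f/σ'_0) = 0.046×3.5/1.76×log₁₀(91.615/25.755)
    = 0.091476 × 0.55111 = 0.05041 m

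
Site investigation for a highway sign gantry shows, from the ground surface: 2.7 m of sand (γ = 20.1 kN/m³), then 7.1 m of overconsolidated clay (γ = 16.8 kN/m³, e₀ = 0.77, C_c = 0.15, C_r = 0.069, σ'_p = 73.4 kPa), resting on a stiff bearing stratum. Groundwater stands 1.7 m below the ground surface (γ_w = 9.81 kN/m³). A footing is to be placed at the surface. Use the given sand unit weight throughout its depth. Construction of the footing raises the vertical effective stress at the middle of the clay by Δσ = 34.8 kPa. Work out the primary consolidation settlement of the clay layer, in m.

Mid-depth of clay below the ground surface: z = 2.7 + 7.1/2 = 6.25 m.
Total vertical stress at mid-clay: σ_v = 20.1×2.7 + 16.8×3.55 = 113.91 kPa.
Pore pressure: u = 9.81×(6.25 − 1.7) = 44.636 kPa.
Initial effective stress: σ'_0 = σ_v − u = 113.91 − 44.636 = 69.274 kPa.
Final effective stress: σ'_f = 69.274 + 34.8 = 104.07 kPa.
σ'_f = 104.07 > σ'_p = 73.4 kPa, so the stress path crosses the preconsolidation pressure — recompression up to σ'_p, then virgin compression beyond:
S_c = H/(1+e₀)·[C_r·log₁₀(σ'_p/σ'_0) + C_c·log₁₀(σ'_f/σ'_p)]
    = 7.1/1.77 × [0.069×log₁₀(73.4/69.274) + 0.15×log₁₀(104.07/73.4)]
    = 4.0113 × [0.0017337 + 0.022744] = 0.09819 m

S_c ≈ 0.0982 m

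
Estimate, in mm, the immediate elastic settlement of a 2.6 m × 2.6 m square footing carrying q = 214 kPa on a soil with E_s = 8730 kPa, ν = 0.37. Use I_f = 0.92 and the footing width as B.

S_e ≈ 50.6 mm

Immediate (elastic) settlement: S_e = q·B·(1−ν²)/E_s · I_f.
S_e = 214 × 2.6 × (1 − 0.37²) / 8730 × 0.92
    = 214 × 2.6 × 0.8631 / 8730 × 0.92
    = 0.05061 m = 50.61 mm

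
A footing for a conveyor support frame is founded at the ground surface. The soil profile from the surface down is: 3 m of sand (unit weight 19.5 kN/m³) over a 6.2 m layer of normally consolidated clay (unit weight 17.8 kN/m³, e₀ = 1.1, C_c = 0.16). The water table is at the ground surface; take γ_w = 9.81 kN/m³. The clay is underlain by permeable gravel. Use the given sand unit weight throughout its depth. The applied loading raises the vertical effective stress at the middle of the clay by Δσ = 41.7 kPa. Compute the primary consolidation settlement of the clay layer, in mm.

Mid-depth of clay below the ground surface: z = 3 + 6.2/2 = 6.1 m.
Total vertical stress at mid-clay: σ_v = 19.5×3 + 17.8×3.1 = 113.68 kPa.
Pore pressure: u = 9.81×(6.1 − 0) = 59.841 kPa.
Initial effective stress: σ'_0 = σ_v − u = 113.68 − 59.841 = 53.839 kPa.
Final effective stress: σ'_f = σ'_0 + Δσ = 53.839 + 41.7 = 95.539 kPa.
Normally consolidated clay, so the full stress increment lies on the virgin compression line:
S_c = C_c·H/(1+e₀)·log₁₀(σ'_f/σ'_0) = 0.16×6.2/(1+1.1)×log₁₀(95.539/53.839)
    = 0.47238 × 0.24908 = 0.1177 m

S_c ≈ 118 mm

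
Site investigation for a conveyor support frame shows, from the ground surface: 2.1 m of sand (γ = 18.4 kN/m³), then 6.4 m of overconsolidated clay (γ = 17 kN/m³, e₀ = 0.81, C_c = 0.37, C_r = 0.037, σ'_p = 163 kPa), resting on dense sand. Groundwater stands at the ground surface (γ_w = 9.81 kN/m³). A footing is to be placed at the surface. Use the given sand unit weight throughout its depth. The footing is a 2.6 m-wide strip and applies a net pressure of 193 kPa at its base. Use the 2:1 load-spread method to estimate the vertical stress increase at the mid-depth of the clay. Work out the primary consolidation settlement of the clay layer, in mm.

Mid-depth of clay below the ground surface: z = 2.1 + 6.4/2 = 5.3 m.
Total vertical stress at mid-clay: σ_v = 18.4×2.1 + 17×3.2 = 93.04 kPa.
Pore pressure: u = 9.81×(5.3 − 0) = 51.993 kPa.
Initial effective stress: σ'_0 = σ_v − u = 93.04 − 51.993 = 41.047 kPa.
Stress increase at mid-clay by the 2:1 spreading method:
Δσ = qB/(B+z) = 193×2.6/(2.6+5.3) = 63.519 kPa
Final effective stress: σ'_f = 41.047 + 63.519 = 104.57 kPa.
σ'_f = 104.57 ≤ σ'_p = 163 kPa, so the clay remains overconsolidated and only the recompression index applies:
S_c = C_r·H/(1+e₀)·log₁₀(σ'_f/σ'_0) = 0.037×6.4/1.81×log₁₀(104.57/41.047)
    = 0.13083 × 0.40613 = 0.05313 m

S_c ≈ 53.1 mm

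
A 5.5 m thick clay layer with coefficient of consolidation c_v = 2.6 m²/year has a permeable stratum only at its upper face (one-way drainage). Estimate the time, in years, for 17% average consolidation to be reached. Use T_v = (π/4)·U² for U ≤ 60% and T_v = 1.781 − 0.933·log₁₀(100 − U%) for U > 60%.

Drainage path length: H_d = H = 5.5 m (single drainage).
U ≤ 60%: T_v = (π/4)·U² = (π/4)×0.17² = 0.022698.
t = T_v·H_d²/c_v = 0.022698×5.5²/2.6 = 0.2641 years.

t ≈ 0.264 years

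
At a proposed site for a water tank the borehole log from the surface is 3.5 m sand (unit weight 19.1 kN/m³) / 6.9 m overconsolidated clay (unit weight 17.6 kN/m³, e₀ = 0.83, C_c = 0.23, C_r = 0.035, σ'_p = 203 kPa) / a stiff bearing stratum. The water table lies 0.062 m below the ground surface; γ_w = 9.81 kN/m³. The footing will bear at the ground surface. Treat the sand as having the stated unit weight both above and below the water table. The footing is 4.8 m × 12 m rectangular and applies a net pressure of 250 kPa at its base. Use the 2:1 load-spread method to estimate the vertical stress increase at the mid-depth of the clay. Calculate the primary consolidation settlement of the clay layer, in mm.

Mid-depth of clay below the ground surface: z = 3.5 + 6.9/2 = 6.95 m.
Total vertical stress at mid-clay: σ_v = 19.1×3.5 + 17.6×3.45 = 127.57 kPa.
Pore pressure: u = 9.81×(6.95 − 0.062) = 67.571 kPa.
Initial effective stress: σ'_0 = σ_v − u = 127.57 − 67.571 = 59.999 kPa.
Stress increase at mid-clay by the 2:1 spreading method:
Δσ = qBL/((B+z)(L+z)) = 250×4.8×12/((4.8+6.95)(12+6.95)) = 64.672 kPa
Final effective stress: σ'_f = 59.999 + 64.672 = 124.67 kPa.
σ'_f = 124.67 ≤ σ'_p = 203 kPa, so the clay remains overconsolidated and only the recompression index applies:
S_c = C_r·H/(1+e₀)·log₁₀(σ'_f/σ'_0) = 0.035×6.9/1.83×log₁₀(124.67/59.999)
    = 0.13197 × 0.31762 = 0.04192 m

S_c ≈ 41.9 mm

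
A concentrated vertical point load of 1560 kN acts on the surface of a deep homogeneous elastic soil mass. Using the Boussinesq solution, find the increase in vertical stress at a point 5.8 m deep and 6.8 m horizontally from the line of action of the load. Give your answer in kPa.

Δσ_z ≈ 2.55 kPa

Boussinesq vertical stress below a point load on an elastic half-space:
Δσ_z = 3P/(2πz²) · [1 + (r/z)²]^(−5/2)
r/z = 6.8/5.8 = 1.1724; [1+(r/z)²]^(−5/2) = 0.11509.
Δσ_z = 3×1560/(2π×5.8²) × 0.11509 = 22.142 × 0.11509 = 2.548 kPa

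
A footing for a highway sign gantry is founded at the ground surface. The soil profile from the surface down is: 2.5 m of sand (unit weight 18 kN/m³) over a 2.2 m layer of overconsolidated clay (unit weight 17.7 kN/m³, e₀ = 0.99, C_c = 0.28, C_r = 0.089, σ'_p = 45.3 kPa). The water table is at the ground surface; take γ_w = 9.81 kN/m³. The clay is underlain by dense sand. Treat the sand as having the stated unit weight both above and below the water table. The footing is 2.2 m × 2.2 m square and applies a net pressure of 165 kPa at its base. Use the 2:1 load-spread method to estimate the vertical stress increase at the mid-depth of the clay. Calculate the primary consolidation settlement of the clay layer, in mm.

S_c ≈ 39.7 mm

Mid-depth of clay below the ground surface: z = 2.5 + 2.2/2 = 3.6 m.
Total vertical stress at mid-clay: σ_v = 18×2.5 + 17.7×1.1 = 64.47 kPa.
Pore pressure: u = 9.81×(3.6 − 0) = 35.316 kPa.
Initial effective stress: σ'_0 = σ_v − u = 64.47 − 35.316 = 29.154 kPa.
Stress increase at mid-clay by the 2:1 spreading method:
Δσ = qBL/((B+z)(L+z)) = 165×2.2×2.2/((2.2+3.6)(2.2+3.6)) = 23.74 kPa
Final effective stress: σ'_f = 29.154 + 23.74 = 52.894 kPa.
σ'_f = 52.894 > σ'_p = 45.3 kPa, so the stress path crosses the preconsolidation pressure — recompression up to σ'_p, then virgin compression beyond:
S_c = H/(1+e₀)·[C_r·log₁₀(σ'_p/σ'_0) + C_c·log₁₀(σ'_f/σ'_p)]
    = 2.2/1.99 × [0.089×log₁₀(45.3/29.154) + 0.28×log₁₀(52.894/45.3)]
    = 1.1055 × [0.017035 + 0.018846] = 0.03967 m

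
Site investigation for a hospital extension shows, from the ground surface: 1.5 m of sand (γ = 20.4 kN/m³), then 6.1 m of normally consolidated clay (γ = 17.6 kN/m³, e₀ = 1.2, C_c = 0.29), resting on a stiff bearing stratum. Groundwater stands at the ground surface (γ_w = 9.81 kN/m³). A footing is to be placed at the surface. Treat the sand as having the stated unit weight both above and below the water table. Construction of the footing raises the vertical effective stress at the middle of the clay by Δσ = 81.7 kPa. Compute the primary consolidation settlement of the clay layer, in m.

Mid-depth of clay below the ground surface: z = 1.5 + 6.1/2 = 4.55 m.
Total vertical stress at mid-clay: σ_v = 20.4×1.5 + 17.6×3.05 = 84.28 kPa.
Pore pressure: u = 9.81×(4.55 − 0) = 44.636 kPa.
Initial effective stress: σ'_0 = σ_v − u = 84.28 − 44.636 = 39.644 kPa.
Final effective stress: σ'_f = σ'_0 + Δσ = 39.644 + 81.7 = 121.34 kPa.
Normally consolidated clay, so the full stress increment lies on the virgin compression line:
S_c = C_c·H/(1+e₀)·log₁₀(σ'_f/σ'_0) = 0.29×6.1/(1+1.2)×log₁₀(121.34/39.644)
    = 0.80409 × 0.48583 = 0.3907 m

S_c ≈ 0.391 m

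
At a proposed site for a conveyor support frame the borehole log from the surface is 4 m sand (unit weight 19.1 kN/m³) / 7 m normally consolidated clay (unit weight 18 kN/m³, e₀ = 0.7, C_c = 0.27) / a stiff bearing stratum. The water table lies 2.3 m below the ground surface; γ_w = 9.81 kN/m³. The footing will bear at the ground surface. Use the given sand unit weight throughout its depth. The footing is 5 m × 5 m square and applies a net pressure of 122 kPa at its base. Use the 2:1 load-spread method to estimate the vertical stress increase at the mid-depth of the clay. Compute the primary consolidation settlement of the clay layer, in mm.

Mid-depth of clay below the ground surface: z = 4 + 7/2 = 7.5 m.
Total vertical stress at mid-clay: σ_v = 19.1×4 + 18×3.5 = 139.4 kPa.
Pore pressure: u = 9.81×(7.5 − 2.3) = 51.012 kPa.
Initial effective stress: σ'_0 = σ_v − u = 139.4 − 51.012 = 88.388 kPa.
Stress increase at mid-clay by the 2:1 spreading method:
Δσ = qBL/((B+z)(L+z)) = 122×5×5/((5+7.5)(5+7.5)) = 19.52 kPa
Final effective stress: σ'_f = σ'_0 + Δσ = 88.388 + 19.52 = 107.91 kPa.
Normally consolidated clay, so the full stress increment lies on the virgin compression line:
S_c = C_c·H/(1+e₀)·log₁₀(σ'_f/σ'_0) = 0.27×7/(1+0.7)×log₁₀(107.91/88.388)
    = 1.1118 × 0.086668 = 0.09636 m

S_c ≈ 96.4 mm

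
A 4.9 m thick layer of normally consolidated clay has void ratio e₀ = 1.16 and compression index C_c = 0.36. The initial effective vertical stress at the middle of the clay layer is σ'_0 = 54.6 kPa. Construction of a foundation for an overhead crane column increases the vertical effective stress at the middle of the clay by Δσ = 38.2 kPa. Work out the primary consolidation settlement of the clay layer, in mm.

Final effective stress: σ'_f = σ'_0 + Δσ = 54.6 + 38.2 = 92.8 kPa.
Normally consolidated clay, so the full stress increment lies on the virgin compression line:
S_c = C_c·H/(1+e₀)·log₁₀(σ'_f/σ'_0) = 0.36×4.9/(1+1.16)×log₁₀(92.8/54.6)
    = 0.81667 × 0.23036 = 0.1881 m

S_c ≈ 188 mm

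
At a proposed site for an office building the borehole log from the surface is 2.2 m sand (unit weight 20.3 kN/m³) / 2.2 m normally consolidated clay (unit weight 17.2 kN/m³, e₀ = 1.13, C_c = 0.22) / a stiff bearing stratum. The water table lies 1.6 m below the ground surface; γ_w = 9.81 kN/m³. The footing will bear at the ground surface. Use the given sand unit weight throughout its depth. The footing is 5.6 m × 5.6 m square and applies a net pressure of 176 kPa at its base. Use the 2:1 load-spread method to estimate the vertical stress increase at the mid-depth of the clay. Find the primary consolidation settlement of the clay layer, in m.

S_c ≈ 0.0899 m

Mid-depth of clay below the ground surface: z = 2.2 + 2.2/2 = 3.3 m.
Total vertical stress at mid-clay: σ_v = 20.3×2.2 + 17.2×1.1 = 63.58 kPa.
Pore pressure: u = 9.81×(3.3 − 1.6) = 16.677 kPa.
Initial effective stress: σ'_0 = σ_v − u = 63.58 − 16.677 = 46.903 kPa.
Stress increase at mid-clay by the 2:1 spreading method:
Δσ = qBL/((B+z)(L+z)) = 176×5.6×5.6/((5.6+3.3)(5.6+3.3)) = 69.68 kPa
Final effective stress: σ'_f = σ'_0 + Δσ = 46.903 + 69.68 = 116.58 kPa.
Normally consolidated clay, so the full stress increment lies on the virgin compression line:
S_c = C_c·H/(1+e₀)·log₁₀(σ'_f/σ'_0) = 0.22×2.2/(1+1.13)×log₁₀(116.58/46.903)
    = 0.22723 × 0.39542 = 0.08985 m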